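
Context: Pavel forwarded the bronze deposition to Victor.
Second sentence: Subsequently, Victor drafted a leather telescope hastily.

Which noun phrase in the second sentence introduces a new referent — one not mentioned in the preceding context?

a leather telescope

"Victor" in the second sentence is given — already mentioned in the context.
"a leather telescope" has no antecedent in the context; it is discourse-new (the indefinite article also signals a new referent).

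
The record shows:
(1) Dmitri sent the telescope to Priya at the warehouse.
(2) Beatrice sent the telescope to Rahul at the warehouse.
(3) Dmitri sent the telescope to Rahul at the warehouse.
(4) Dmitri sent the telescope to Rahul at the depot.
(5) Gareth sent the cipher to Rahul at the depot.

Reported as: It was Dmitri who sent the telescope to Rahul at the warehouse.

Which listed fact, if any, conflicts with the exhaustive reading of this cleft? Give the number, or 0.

Focus of the cleft: "Dmitri" (the agent). Presupposed background: thing = the telescope, recipient = Rahul, setting = at the warehouse.
The exhaustive reading says no other agent fits that background.
Fact (2) shares the background but with agent = Beatrice; exhaustivity is violated.

2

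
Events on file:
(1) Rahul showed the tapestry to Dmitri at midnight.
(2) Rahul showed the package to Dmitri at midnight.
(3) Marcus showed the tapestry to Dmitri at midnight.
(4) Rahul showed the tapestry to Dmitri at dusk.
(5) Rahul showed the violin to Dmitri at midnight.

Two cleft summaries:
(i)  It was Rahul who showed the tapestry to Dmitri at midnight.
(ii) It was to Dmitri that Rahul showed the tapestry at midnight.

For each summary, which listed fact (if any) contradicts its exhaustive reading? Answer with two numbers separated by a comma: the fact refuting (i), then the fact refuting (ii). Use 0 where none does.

3, 0

(i): focus "Rahul". Looking for same thing, recipient, setting (the tapestry / Dmitri / at midnight) with some other agent — fact (3) has Marcus there. Refuted.
(ii): focus "Dmitri". No fact shares same agent, thing, setting (Rahul / the tapestry / at midnight) with a different recipient. 0.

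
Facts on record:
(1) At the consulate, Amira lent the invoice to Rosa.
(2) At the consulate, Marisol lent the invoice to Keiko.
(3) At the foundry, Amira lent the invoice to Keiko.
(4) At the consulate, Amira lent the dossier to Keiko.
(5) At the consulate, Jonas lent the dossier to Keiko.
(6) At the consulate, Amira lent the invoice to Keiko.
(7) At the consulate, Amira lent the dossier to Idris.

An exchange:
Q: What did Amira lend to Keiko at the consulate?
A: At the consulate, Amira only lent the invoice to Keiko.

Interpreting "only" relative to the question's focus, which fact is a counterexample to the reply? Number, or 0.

4

Answering "What did ...?" puts focus on the thing — here, "the invoice".
"Only" then excludes alternative things while the background — agent = Amira, recipient = Keiko, setting = at the consulate — is held fixed.
Fact (4) keeps agent = Amira, recipient = Keiko, setting = at the consulate but has thing = the dossier; that refutes the reply.
(Fact (1) would refute a reading with focus on the recipient — but that is not what the question asks.)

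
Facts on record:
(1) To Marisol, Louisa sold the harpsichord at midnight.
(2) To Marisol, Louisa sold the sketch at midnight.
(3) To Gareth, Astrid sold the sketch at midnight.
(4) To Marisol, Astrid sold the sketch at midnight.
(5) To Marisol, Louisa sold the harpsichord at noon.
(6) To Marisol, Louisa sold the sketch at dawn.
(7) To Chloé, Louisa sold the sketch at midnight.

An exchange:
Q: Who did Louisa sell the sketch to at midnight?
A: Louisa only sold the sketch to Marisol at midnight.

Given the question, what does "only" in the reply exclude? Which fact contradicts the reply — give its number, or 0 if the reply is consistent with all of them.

7

The question "Who did ... to ...?" targets the recipient, so in the reply the focus falls on "Marisol".
So "only" ranges over recipients; the rest (Louisa as agent and the sketch as thing and at midnight as setting) is presupposed.
Fact (7) keeps Louisa as agent and the sketch as thing and at midnight as setting but has recipient = Chloé; that refutes the reply.
(Fact (6) would refute a reading with focus on the setting — but that is not what the question asks.)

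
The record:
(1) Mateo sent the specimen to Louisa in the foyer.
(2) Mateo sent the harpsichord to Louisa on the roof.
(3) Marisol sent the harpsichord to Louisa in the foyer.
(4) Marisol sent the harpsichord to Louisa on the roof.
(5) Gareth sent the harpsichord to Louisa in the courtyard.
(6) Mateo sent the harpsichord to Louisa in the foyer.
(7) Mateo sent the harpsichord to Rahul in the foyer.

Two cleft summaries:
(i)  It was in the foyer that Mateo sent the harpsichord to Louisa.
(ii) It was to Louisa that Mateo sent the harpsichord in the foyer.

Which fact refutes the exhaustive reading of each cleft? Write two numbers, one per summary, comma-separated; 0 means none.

Summary (i) focuses "in the foyer" (the setting); background agent = Mateo, thing = the harpsichord, recipient = Louisa. Fact (2) matches that background with setting = on the roof — refutes (i).
Summary (ii) focuses "Louisa" (the recipient); background agent = Mateo, thing = the harpsichord, setting = in the foyer. Fact (7) matches that background with recipient = Rahul — refutes (ii).

2, 7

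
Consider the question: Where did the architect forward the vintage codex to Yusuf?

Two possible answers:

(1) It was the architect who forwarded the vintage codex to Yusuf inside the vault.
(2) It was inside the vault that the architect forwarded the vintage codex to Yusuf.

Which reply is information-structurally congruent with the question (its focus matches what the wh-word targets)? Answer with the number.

2

The question word "where" targets the location.
Option (1) clefts "the architect" — the subject (agent), not what was asked.
Option (2) clefts "inside the vault" — that matches what the question asks about.
So the congruent reply is (2).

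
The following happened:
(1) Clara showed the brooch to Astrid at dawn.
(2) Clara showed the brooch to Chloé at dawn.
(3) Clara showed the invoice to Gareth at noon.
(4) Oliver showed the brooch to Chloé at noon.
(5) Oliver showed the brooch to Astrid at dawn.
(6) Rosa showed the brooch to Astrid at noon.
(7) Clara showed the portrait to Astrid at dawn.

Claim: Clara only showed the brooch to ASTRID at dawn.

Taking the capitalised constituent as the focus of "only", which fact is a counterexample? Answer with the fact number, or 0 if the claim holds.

2

Focus (in capitals) is "Astrid" — the recipient. "Only" excludes alternative recipients while holding fixed agent = Clara, thing = the brooch, setting = at dawn.
Fact (2) shares the background but differs in recipient (Chloé) — a counterexample.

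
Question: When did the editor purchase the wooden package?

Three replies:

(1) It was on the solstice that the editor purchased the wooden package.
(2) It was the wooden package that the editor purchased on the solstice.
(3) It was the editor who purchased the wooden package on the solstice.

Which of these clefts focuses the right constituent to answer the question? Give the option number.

1

The question word "when" targets the time.
Option (1) clefts "on the solstice" — that matches what the question asks about.
Option (2) clefts "the wooden package" — the direct object, not what was asked.
Option (3) clefts "the editor" — the subject (agent), not what was asked.
So the congruent reply is (1).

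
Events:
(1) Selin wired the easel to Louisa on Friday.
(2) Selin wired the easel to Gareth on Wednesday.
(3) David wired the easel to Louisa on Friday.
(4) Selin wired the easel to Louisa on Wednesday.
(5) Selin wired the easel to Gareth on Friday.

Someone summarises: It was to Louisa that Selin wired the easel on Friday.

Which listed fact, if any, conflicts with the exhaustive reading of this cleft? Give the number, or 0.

The cleft puts "Louisa" in focus and presupposes the open proposition with Selin as agent and the easel as thing and on Friday as setting.
The exhaustive reading says no other recipient fits that background.
Fact (5) shares the background but with recipient = Gareth; exhaustivity is violated.

5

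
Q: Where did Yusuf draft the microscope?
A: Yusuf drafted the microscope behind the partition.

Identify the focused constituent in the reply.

behind the partition

The wh-word "where" asks about the location.
In the answer, "Yusuf" and "the microscope" are given — repeated from the question.
The constituent filling the location gap is "behind the partition"; that is the focus and would carry nuclear stress.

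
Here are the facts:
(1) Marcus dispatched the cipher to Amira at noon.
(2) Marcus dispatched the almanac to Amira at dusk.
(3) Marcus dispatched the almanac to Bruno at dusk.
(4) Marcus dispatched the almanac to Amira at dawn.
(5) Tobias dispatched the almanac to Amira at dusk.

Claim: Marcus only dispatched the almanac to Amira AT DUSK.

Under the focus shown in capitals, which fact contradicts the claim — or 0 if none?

The capitals mark "at dusk" as focus. So "only" rules out other settings, with the rest (Marcus as agent and the almanac as thing and Amira as recipient) as background.
Fact (4) matches on Marcus as agent and the almanac as thing and Amira as recipient, but has setting = at dawn instead. That refutes the claim.

4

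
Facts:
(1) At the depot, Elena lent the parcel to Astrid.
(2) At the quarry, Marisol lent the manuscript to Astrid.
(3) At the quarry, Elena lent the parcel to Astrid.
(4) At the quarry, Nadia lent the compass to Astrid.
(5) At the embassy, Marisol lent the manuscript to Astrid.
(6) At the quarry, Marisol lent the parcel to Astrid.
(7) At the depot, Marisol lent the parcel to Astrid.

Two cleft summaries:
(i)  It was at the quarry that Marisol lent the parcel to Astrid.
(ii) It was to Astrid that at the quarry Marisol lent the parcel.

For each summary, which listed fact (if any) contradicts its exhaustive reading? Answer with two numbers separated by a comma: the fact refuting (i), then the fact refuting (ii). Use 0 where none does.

Summary (i) focuses "at the quarry" (the setting); background same agent, thing, recipient (Marisol / the parcel / Astrid). Fact (7) matches that background with setting = at the depot — refutes (i).
Summary (ii) focuses "Astrid" (the recipient); background same agent, thing, setting (Marisol / the parcel / at the quarry). No fact matches that background with a different recipient, so 0.

7, 0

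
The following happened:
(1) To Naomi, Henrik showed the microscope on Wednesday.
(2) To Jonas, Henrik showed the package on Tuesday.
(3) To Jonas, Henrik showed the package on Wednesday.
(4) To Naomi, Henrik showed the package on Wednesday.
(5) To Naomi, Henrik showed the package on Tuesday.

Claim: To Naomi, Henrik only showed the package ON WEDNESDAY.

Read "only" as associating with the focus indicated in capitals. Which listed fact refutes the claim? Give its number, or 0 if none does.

Focus (in capitals) is "on Wednesday" — the setting. "Only" excludes alternative settings while holding fixed same agent, thing, recipient (Henrik / the package / Naomi).
Fact (5) shares the background but differs in setting (on Tuesday) — a counterexample.

5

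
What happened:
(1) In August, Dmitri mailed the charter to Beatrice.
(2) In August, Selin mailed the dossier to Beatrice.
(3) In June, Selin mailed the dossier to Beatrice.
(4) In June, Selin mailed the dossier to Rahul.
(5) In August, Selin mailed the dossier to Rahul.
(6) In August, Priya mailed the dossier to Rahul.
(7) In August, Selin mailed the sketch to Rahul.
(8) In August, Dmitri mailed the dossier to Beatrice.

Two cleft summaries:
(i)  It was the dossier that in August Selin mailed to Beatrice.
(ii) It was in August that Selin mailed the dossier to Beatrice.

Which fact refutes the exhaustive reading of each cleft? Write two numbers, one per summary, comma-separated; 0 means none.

0, 3

(i): focus "the dossier". No fact shares Selin as agent and Beatrice as recipient and in August as setting with a different thing. 0.
(ii): focus "in August". Looking for Selin as agent and the dossier as thing and Beatrice as recipient with some other setting — fact (3) has in June there. Refuted.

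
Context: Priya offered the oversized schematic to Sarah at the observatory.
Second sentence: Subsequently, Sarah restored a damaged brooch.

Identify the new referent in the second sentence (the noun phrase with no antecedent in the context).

"Sarah" in the second sentence is given — already mentioned in the context.
"a damaged brooch" has no antecedent in the context; it is discourse-new (the indefinite article also signals a new referent).

a damaged brooch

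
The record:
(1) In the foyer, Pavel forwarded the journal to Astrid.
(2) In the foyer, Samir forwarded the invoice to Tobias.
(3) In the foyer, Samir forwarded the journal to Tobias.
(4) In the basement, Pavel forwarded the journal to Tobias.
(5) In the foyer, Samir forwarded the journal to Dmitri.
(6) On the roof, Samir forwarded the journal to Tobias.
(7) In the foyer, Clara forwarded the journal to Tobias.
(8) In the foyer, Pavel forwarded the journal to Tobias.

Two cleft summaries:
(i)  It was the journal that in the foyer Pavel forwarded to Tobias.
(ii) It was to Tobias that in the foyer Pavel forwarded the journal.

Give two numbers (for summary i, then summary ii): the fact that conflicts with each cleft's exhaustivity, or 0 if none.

(i): focus "the journal". No fact shares Pavel as agent and Tobias as recipient and in the foyer as setting with a different thing. 0.
(ii): focus "Tobias". Looking for Pavel as agent and the journal as thing and in the foyer as setting with some other recipient — fact (1) has Astrid there. Refuted.

0, 1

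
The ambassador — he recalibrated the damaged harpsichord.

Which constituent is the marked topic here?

The construction explicitly marks "the ambassador" as what the sentence is about — the topic.
The remainder of the clause is the comment (what is said about the topic).

the ambassador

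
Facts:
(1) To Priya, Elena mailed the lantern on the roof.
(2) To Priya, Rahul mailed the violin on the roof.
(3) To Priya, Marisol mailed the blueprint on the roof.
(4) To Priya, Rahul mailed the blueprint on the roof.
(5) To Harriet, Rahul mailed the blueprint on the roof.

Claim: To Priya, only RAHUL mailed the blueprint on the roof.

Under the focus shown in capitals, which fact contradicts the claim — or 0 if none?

3

The capitals mark "Rahul" as focus. So "only" rules out other agents, with the rest (thing = the blueprint, recipient = Priya, setting = on the roof) as background.
Fact (3) matches on thing = the blueprint, recipient = Priya, setting = on the roof, but has agent = Marisol instead. That refutes the claim.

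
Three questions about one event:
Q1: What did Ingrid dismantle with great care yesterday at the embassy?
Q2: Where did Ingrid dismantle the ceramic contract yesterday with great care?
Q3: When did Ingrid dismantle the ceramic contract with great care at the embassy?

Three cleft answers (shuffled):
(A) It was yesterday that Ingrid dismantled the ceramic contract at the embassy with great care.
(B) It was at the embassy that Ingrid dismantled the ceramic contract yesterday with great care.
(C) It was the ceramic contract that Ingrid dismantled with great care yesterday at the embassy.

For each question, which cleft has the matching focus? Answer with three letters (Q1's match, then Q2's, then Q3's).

Q1 asks about the direct object; cleft (C) focuses "the ceramic contract", which is the direct object — so Q1 → C.
Q2 asks about the location; cleft (B) focuses "at the embassy", which is the location — so Q2 → B.
Q3 asks about the time; cleft (A) focuses "yesterday", which is the time — so Q3 → A.
Mapping: Q1→C, Q2→B, Q3→A.

CBA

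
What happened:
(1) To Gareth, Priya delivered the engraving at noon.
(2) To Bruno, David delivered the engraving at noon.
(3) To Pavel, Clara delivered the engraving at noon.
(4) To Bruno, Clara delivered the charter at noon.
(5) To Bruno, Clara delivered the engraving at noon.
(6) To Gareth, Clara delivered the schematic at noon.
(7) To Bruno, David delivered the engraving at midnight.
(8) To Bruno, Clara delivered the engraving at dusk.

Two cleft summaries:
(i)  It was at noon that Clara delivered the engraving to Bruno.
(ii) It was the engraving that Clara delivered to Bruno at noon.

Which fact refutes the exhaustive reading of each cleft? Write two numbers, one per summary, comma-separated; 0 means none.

8, 4

(i): focus "at noon". Looking for same agent, thing, recipient (Clara / the engraving / Bruno) with some other setting — fact (8) has at dusk there. Refuted.
(ii): focus "the engraving". Looking for same agent, recipient, setting (Clara / Bruno / at noon) with some other thing — fact (4) has the charter there. Refuted.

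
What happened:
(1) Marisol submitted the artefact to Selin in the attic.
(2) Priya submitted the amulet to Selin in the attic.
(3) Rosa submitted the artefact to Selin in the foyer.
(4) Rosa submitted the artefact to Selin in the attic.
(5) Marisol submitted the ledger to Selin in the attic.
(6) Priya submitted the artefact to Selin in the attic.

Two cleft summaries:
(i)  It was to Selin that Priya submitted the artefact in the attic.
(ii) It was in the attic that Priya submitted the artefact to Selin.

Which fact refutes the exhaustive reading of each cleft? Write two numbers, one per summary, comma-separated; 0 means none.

0, 0

(i): focus "Selin". No fact shares same agent, thing, setting (Priya / the artefact / in the attic) with a different recipient. 0.
(ii): focus "in the attic". No fact shares same agent, thing, recipient (Priya / the artefact / Selin) with a different setting. 0.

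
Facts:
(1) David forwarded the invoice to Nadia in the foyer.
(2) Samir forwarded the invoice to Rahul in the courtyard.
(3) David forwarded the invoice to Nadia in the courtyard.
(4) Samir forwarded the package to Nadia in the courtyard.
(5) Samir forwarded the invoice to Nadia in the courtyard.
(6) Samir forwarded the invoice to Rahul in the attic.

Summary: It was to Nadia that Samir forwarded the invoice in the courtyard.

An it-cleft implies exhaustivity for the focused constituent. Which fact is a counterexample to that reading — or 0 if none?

Focus of the cleft: "Nadia" (the recipient). Presupposed background: Samir as agent and the invoice as thing and in the courtyard as setting.
Exhaustivity: Nadia is the only recipient satisfying that background.
Fact (2) shares the background but with recipient = Rahul; exhaustivity is violated.

2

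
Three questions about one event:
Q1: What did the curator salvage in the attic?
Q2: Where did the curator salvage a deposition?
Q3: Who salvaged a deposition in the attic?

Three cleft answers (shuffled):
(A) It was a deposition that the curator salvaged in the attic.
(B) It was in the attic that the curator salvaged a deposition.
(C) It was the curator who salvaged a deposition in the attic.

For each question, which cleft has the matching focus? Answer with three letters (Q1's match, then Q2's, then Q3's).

ABC

Q1 asks about the direct object; cleft (A) focuses "a deposition", which is the direct object — so Q1 → A.
Q2 asks about the location; cleft (B) focuses "in the attic", which is the location — so Q2 → B.
Q3 asks about the subject (agent); cleft (C) focuses "the curator", which is the subject (agent) — so Q3 → C.
Mapping: Q1→A, Q2→B, Q3→C.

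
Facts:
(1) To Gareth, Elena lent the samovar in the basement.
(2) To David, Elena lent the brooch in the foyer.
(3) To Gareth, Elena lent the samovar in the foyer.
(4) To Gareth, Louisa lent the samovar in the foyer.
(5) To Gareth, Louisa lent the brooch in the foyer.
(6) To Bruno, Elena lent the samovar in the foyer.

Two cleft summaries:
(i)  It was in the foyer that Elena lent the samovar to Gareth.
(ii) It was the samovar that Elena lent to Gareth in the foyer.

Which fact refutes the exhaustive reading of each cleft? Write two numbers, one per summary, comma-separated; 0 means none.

1, 0

(i): focus "in the foyer". Looking for Elena as agent and the samovar as thing and Gareth as recipient with some other setting — fact (1) has in the basement there. Refuted.
(ii): focus "the samovar". No fact shares Elena as agent and Gareth as recipient and in the foyer as setting with a different thing. 0.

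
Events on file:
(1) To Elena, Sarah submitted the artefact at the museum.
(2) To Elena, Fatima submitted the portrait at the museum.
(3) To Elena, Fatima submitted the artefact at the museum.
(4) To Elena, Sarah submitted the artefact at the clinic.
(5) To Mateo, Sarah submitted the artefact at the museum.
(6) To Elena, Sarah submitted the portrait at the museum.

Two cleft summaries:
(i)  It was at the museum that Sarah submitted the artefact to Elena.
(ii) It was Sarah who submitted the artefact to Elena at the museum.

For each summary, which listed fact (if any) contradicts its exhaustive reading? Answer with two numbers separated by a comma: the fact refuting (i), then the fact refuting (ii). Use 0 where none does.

4, 3

(i): focus "at the museum". Looking for agent = Sarah, thing = the artefact, recipient = Elena with some other setting — fact (4) has at the clinic there. Refuted.
(ii): focus "Sarah". Looking for thing = the artefact, recipient = Elena, setting = at the museum with some other agent — fact (3) has Fatima there. Refuted.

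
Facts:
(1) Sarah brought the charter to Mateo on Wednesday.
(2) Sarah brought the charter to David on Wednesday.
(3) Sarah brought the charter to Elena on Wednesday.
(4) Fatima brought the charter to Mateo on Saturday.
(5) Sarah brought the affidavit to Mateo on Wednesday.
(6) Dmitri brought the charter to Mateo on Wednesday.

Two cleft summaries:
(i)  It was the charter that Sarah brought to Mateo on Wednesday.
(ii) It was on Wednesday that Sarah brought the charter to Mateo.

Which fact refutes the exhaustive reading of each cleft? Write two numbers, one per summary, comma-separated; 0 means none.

Summary (i) focuses "the charter" (the thing); background same agent, recipient, setting (Sarah / Mateo / on Wednesday). Fact (5) matches that background with thing = the affidavit — refutes (i).
Summary (ii) focuses "on Wednesday" (the setting); background same agent, thing, recipient (Sarah / the charter / Mateo). No fact matches that background with a different setting, so 0.

5, 0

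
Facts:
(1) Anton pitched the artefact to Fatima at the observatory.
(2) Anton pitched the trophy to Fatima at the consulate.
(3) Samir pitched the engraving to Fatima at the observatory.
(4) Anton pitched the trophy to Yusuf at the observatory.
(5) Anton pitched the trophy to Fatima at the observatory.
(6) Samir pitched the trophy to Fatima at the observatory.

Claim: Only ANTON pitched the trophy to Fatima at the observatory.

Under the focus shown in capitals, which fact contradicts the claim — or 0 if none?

6

The capitals mark "Anton" as focus. So "only" rules out other agents, with the rest (the trophy as thing and Fatima as recipient and at the observatory as setting) as background.
Fact (6) matches on the trophy as thing and Fatima as recipient and at the observatory as setting, but has agent = Samir instead. That refutes the claim.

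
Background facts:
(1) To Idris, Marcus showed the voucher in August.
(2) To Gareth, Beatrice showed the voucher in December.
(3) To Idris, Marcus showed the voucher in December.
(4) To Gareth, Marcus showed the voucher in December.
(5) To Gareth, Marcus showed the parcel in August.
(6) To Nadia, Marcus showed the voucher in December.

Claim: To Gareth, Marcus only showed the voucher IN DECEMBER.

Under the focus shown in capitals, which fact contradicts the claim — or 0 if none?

0

Focus (in capitals) is "in December" — the setting. "Only" excludes alternative settings while holding fixed same agent, thing, recipient (Marcus / the voucher / Gareth).
Every other fact changes something in the background, not just the setting. Nothing refutes the claim.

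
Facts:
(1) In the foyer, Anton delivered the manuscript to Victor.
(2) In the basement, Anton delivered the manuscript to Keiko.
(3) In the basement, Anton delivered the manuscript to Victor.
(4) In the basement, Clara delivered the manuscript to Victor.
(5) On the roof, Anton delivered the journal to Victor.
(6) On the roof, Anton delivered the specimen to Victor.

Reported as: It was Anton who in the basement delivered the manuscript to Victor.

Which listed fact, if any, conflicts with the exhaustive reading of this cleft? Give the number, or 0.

The cleft puts "Anton" in focus and presupposes the open proposition with thing = the manuscript, recipient = Victor, setting = in the basement.
Exhaustivity: Anton is the only agent satisfying that background.
Fact (4) shares the background but with agent = Clara; exhaustivity is violated.

4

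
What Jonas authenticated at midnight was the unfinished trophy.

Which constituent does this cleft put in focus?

In a pseudo-cleft "What ... was X", the post-copular constituent X is the focus.
Here the focus is "the unfinished trophy". The backgrounded (presupposed) material includes "Jonas" and "at midnight".

the unfinished trophy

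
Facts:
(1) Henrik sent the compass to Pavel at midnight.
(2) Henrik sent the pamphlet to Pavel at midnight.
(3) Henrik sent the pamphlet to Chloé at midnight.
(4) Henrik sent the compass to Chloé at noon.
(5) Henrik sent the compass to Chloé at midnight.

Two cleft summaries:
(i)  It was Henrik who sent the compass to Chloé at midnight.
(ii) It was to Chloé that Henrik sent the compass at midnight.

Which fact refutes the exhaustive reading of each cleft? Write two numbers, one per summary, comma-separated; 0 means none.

0, 1

(i): focus "Henrik". No fact shares same thing, recipient, setting (the compass / Chloé / at midnight) with a different agent. 0.
(ii): focus "Chloé". Looking for same agent, thing, setting (Henrik / the compass / at midnight) with some other recipient — fact (1) has Pavel there. Refuted.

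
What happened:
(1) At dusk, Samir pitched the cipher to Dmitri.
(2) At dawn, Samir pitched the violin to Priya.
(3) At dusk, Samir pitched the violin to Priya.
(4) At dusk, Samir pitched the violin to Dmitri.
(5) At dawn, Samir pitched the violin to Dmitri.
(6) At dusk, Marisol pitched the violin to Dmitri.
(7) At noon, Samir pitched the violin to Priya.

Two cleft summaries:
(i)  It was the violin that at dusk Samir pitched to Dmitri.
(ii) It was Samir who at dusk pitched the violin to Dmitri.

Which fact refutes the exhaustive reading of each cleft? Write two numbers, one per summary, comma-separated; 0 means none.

1, 6

Summary (i) focuses "the violin" (the thing); background Samir as agent and Dmitri as recipient and at dusk as setting. Fact (1) matches that background with thing = the cipher — refutes (i).
Summary (ii) focuses "Samir" (the agent); background the violin as thing and Dmitri as recipient and at dusk as setting. Fact (6) matches that background with agent = Marisol — refutes (ii).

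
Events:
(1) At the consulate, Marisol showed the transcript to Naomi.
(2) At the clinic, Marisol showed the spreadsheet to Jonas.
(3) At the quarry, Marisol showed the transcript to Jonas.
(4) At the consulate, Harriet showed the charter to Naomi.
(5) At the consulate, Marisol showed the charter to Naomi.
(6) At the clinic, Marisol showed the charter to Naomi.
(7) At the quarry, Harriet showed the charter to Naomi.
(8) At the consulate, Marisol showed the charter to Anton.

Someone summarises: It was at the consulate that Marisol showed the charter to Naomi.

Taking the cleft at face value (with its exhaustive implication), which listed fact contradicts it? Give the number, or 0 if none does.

6

The cleft puts "at the consulate" in focus and presupposes the open proposition with agent = Marisol, thing = the charter, recipient = Naomi.
The exhaustive reading says no other setting fits that background.
But fact (6) also has agent = Marisol, thing = the charter, recipient = Naomi, with setting = at the clinic — so the exhaustive reading fails.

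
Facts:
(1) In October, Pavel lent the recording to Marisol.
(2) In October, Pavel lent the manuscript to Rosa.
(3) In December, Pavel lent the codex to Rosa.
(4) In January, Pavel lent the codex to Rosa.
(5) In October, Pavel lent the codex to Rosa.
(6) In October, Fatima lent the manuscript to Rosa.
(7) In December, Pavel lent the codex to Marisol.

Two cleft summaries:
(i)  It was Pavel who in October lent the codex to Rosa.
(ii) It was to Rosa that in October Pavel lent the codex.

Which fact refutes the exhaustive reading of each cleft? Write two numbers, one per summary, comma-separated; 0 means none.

0, 0

Summary (i) focuses "Pavel" (the agent); background the codex as thing and Rosa as recipient and in October as setting. No fact matches that background with a different agent, so 0.
Summary (ii) focuses "Rosa" (the recipient); background Pavel as agent and the codex as thing and in October as setting. No fact matches that background with a different recipient, so 0.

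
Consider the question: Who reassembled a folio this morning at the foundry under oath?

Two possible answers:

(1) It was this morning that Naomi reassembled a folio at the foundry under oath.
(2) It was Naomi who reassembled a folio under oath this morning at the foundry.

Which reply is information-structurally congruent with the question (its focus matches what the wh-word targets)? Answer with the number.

The question word "who" targets the subject (agent).
Option (1) clefts "this morning" — the time, not what was asked.
Option (2) clefts "Naomi" — that matches what the question asks about.
So the congruent reply is (2).

2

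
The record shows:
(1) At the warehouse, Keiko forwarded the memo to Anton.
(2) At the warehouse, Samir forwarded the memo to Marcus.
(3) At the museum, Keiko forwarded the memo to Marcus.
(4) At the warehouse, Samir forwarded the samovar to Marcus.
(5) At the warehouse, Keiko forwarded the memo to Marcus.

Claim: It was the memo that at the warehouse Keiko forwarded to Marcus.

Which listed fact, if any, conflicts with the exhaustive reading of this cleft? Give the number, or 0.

Focus of the cleft: "the memo" (the thing). Presupposed background: same agent, recipient, setting (Keiko / Marcus / at the warehouse).
Exhaustivity: the memo is the only thing satisfying that background.
No listed fact matches the background with a different thing. Exhaustivity holds.

0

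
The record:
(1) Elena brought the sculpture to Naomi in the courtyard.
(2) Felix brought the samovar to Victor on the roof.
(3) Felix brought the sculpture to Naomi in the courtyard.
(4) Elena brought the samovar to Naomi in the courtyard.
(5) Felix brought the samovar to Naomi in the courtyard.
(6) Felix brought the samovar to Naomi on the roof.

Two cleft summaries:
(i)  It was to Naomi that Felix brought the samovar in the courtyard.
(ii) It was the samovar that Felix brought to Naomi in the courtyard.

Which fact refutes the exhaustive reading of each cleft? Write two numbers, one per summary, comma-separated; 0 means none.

(i): focus "Naomi". No fact shares same agent, thing, setting (Felix / the samovar / in the courtyard) with a different recipient. 0.
(ii): focus "the samovar". Looking for same agent, recipient, setting (Felix / Naomi / in the courtyard) with some other thing — fact (3) has the sculpture there. Refuted.

0, 3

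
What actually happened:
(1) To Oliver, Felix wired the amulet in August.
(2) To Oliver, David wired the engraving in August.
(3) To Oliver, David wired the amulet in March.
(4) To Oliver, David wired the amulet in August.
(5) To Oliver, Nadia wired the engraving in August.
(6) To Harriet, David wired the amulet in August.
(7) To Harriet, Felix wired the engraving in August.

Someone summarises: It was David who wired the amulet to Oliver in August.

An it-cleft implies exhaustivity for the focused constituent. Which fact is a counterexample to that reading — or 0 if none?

The cleft puts "David" in focus and presupposes the open proposition with the amulet as thing and Oliver as recipient and in August as setting.
The exhaustive reading says no other agent fits that background.
But fact (1) also has the amulet as thing and Oliver as recipient and in August as setting, with agent = Felix — so the exhaustive reading fails.

1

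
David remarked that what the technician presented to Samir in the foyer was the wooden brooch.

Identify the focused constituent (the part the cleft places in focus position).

the wooden brooch

In a pseudo-cleft "What ... was X", the post-copular constituent X is the focus.
Here the focus is "the wooden brooch". The backgrounded (presupposed) material includes "the technician", "to Samir" and "in the foyer".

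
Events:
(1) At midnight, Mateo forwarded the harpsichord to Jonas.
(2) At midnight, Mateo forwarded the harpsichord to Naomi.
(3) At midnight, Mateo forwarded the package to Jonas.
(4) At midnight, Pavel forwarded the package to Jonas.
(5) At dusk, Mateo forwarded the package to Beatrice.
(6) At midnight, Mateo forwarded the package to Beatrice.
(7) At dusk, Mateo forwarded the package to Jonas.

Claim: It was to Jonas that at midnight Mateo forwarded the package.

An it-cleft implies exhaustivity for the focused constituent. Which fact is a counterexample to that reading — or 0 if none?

The cleft puts "Jonas" in focus and presupposes the open proposition with same agent, thing, setting (Mateo / the package / at midnight).
Exhaustivity: Jonas is the only recipient satisfying that background.
But fact (6) also has same agent, thing, setting (Mateo / the package / at midnight), with recipient = Beatrice — so the exhaustive reading fails.

6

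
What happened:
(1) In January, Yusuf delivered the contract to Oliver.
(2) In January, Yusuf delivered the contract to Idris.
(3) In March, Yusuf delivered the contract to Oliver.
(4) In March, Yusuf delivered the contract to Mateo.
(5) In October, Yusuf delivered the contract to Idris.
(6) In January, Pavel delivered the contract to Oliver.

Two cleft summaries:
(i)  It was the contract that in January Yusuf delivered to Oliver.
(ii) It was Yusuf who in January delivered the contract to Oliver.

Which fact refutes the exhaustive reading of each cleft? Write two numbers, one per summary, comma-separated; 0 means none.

(i): focus "the contract". No fact shares same agent, recipient, setting (Yusuf / Oliver / in January) with a different thing. 0.
(ii): focus "Yusuf". Looking for same thing, recipient, setting (the contract / Oliver / in January) with some other agent — fact (6) has Pavel there. Refuted.

0, 6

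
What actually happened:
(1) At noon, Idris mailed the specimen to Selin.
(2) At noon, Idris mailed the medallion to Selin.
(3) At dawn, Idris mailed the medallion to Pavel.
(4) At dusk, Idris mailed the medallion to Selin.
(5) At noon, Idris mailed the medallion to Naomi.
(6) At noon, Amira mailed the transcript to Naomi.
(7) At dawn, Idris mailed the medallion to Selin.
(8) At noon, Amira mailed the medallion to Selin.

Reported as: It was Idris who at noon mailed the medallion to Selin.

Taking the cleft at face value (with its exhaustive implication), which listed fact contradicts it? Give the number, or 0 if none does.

8

The cleft puts "Idris" in focus and presupposes the open proposition with the medallion as thing and Selin as recipient and at noon as setting.
The exhaustive reading says no other agent fits that background.
Fact (8) shares the background but with agent = Amira; exhaustivity is violated.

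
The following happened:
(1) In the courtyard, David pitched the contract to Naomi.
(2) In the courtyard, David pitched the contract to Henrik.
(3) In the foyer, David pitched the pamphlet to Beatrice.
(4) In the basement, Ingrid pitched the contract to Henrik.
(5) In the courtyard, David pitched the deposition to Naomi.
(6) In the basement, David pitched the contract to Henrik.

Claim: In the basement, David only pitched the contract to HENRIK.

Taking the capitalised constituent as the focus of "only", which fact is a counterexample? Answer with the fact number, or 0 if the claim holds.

0

The capitals mark "Henrik" as focus. So "only" rules out other recipients, with the rest (agent = David, thing = the contract, setting = in the basement) as background.
No fact matches agent = David, thing = the contract, setting = in the basement with a different recipient — every other fact differs on at least one backgrounded slot. So no fact refutes it.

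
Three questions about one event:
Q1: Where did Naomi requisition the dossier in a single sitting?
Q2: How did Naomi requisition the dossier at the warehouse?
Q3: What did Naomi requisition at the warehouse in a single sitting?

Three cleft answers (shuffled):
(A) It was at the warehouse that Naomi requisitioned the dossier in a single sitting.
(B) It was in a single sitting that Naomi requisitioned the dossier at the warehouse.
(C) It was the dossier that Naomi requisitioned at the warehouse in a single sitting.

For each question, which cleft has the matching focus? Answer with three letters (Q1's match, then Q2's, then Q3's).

ABC

Q1 asks about the location; cleft (A) focuses "at the warehouse", which is the location — so Q1 → A.
Q2 asks about the manner; cleft (B) focuses "in a single sitting", which is the manner — so Q2 → B.
Q3 asks about the direct object; cleft (C) focuses "the dossier", which is the direct object — so Q3 → C.
Mapping: Q1→A, Q2→B, Q3→C.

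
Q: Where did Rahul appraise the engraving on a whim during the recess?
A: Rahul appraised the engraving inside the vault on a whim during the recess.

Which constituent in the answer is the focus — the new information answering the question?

inside the vault

The wh-word "where" asks about the location.
In the answer, "Rahul", "the engraving", "on a whim" and "during the recess" are given — repeated from the question.
The constituent filling the location gap is "inside the vault"; that is the focus and would carry nuclear stress.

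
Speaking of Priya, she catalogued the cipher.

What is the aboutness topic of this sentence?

The construction explicitly marks "Priya" as what the sentence is about — the topic.
The remainder of the clause is the comment (what is said about the topic).

Priya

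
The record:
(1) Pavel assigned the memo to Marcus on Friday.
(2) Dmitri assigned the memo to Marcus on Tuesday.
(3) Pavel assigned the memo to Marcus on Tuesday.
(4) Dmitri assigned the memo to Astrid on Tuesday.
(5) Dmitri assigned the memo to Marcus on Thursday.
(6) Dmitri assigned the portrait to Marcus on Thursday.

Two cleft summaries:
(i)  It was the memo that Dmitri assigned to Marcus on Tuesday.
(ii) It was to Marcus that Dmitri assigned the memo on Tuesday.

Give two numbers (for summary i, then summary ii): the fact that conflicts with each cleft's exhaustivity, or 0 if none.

0, 4

(i): focus "the memo". No fact shares Dmitri as agent and Marcus as recipient and on Tuesday as setting with a different thing. 0.
(ii): focus "Marcus". Looking for Dmitri as agent and the memo as thing and on Tuesday as setting with some other recipient — fact (4) has Astrid there. Refuted.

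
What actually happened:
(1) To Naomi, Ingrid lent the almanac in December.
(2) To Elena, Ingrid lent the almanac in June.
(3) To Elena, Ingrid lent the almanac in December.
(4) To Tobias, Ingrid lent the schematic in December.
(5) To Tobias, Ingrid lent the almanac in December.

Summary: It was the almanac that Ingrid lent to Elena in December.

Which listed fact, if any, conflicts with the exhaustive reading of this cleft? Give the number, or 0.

Focus of the cleft: "the almanac" (the thing). Presupposed background: same agent, recipient, setting (Ingrid / Elena / in December).
Exhaustivity: the almanac is the only thing satisfying that background.
Every other fact differs from the presupposition on some backgrounded slot, so none challenges the exhaustivity.

0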